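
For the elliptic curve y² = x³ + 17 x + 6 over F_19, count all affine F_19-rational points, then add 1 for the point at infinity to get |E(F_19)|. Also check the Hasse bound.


Affine points = {(0, 5), (0, 14), (1, 9), (1, 10), (4, 9), (4, 10), (5, 8), (5, 11), (6, 1), (6, 18), (10, 6), (10, 13), (11, 2), (11, 17), (12, 0), (13, 7), (13, 12), (14, 9), (14, 10), (15, 8), (15, 11), (16, 2), (16, 17), (18, 8), (18, 11)}; affine count = 25; |E(F_19)| = 26.

Discriminant check: Δ ∝ 4a³ + 27b² = 4·17³ + 27·6² = 4·4913 + 27·36 ≡ 9 (mod 19). Nonzero ⇒ E is nonsingular.
For each x ∈ F_19, compute rhs = x³ + 17·x + 6 mod 19, then count y ∈ F_19 with y² ≡ rhs.
  x = 0: rhs = 6, matching y values: 5, 14 (2 points).
  x = 1: rhs = 5, matching y values: 9, 10 (2 points).
  x = 2: rhs = 10, matching y values: none (0 points).
  x = 3: rhs = 8, matching y values: none (0 points).
  x = 4: rhs = 5, matching y values: 9, 10 (2 points).
  x = 5: rhs = 7, matching y values: 8, 11 (2 points).
  x = 6: rhs = 1, matching y values: 1, 18 (2 points).
  x = 7: rhs = 12, matching y values: none (0 points).
  x = 8: rhs = 8, matching y values: none (0 points).
  x = 9: rhs = 14, matching y values: none (0 points).
  x = 10: rhs = 17, matching y values: 6, 13 (2 points).
  x = 11: rhs = 4, matching y values: 2, 17 (2 points).
  x = 12: rhs = 0, matching y values: 0 (1 points).
  x = 13: rhs = 11, matching y values: 7, 12 (2 points).
  x = 14: rhs = 5, matching y values: 9, 10 (2 points).
  x = 15: rhs = 7, matching y values: 8, 11 (2 points).
  x = 16: rhs = 4, matching y values: 2, 17 (2 points).
  x = 17: rhs = 2, matching y values: none (0 points).
  x = 18: rhs = 7, matching y values: 8, 11 (2 points).
Total affine count: 25.
Full point count |E(F_19)| = 25 + 1 = 26.
Hasse bound: |26 − (19+1)| = |6| = 6 ≤ 2√19 ≈ 8.7178 ✓.


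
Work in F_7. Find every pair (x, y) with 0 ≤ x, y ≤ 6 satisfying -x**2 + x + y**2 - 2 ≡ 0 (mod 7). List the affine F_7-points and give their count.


Affine F_7-points: {(0, 3), (0, 4), (1, 3), (1, 4), (2, 2), (2, 5), (3, 1), (3, 6), (4, 0), (5, 1), (5, 6), (6, 2), (6, 5)}; count = 13.

For each of the 49 pairs (x, y) ∈ F_7², evaluate f(x, y) mod 7. Record the zeros.
  x = 0: [0↦5, 1↦6, 2↦2, 3↦0, 4↦0, 5↦2, 6↦6]  zeros at y ∈ {3, 4}
  x = 1: [0↦5, 1↦6, 2↦2, 3↦0, 4↦0, 5↦2, 6↦6]  zeros at y ∈ {3, 4}
  x = 2: [0↦3, 1↦4, 2↦0, 3↦5, 4↦5, 5↦0, 6↦4]  zeros at y ∈ {2, 5}
  x = 3: [0↦6, 1↦0, 2↦3, 3↦1, 4↦1, 5↦3, 6↦0]  zeros at y ∈ {1, 6}
  x = 4: [0↦0, 1↦1, 2↦4, 3↦2, 4↦2, 5↦4, 6↦1]  zeros at y ∈ {0}
  x = 5: [0↦6, 1↦0, 2↦3, 3↦1, 4↦1, 5↦3, 6↦0]  zeros at y ∈ {1, 6}
  x = 6: [0↦3, 1↦4, 2↦0, 3↦5, 4↦5, 5↦0, 6↦4]  zeros at y ∈ {2, 5}
Collecting zeros: affine points = {(0, 3), (0, 4), (1, 3), (1, 4), (2, 2), (2, 5), (3, 1), (3, 6), (4, 0), (5, 1), (5, 6), (6, 2), (6, 5)}.
Total count |C(F_7)_aff| = 13.


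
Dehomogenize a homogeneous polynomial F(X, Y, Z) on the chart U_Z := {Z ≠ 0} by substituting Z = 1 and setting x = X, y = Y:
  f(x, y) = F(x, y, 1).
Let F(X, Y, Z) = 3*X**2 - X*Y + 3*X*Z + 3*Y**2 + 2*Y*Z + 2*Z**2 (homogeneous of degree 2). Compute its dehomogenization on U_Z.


f(x, y) = 3*x**2 - x*y + 3*x + 3*y**2 + 2*y + 2

On U_Z we set Z = 1. Each monomial c·X^i·Y^j·Z^k in F becomes c·x^i·y^j·1^k = c·x^i·y^j.
Substituting Z = 1: F(X, Y, 1) = 3*x**2 - x*y + 3*x + 3*y**2 + 2*y + 2.
Note: deg(f) ≤ deg(F) = 2; strict inequality happens when F is divisible by Z (lost terms).


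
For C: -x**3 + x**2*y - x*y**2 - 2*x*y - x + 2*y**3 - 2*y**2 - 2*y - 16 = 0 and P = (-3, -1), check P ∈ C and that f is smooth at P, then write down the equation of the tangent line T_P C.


Tangent line at P: -21*x + 17*y - 46 = 0.

Step 1: f(-3, -1) = 0, so P lies on C.
Step 2: partial derivatives
  f_x(x, y) = -3*x**2 + 2*x*y - y**2 - 2*y - 1, f_y(x, y) = x**2 - 2*x*y - 2*x + 6*y**2 - 4*y - 2.
  f_x(P) = -21, f_y(P) = 17 (gradient nonzero, so P is smooth).
Step 3: tangent line at P: -21·(x − -3) + 17·(y − -1) = 0.
Expanding: -21*x + 17*y - 46 = 0.


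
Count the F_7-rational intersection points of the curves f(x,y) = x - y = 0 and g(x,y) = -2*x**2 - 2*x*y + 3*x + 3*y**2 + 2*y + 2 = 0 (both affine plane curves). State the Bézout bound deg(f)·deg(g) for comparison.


Common zeros: ∅; count = 0; Bézout bound = 2.

deg(f) = 1, deg(g) = 2, so Bézout bound = 2.
Scan x ∈ F_7. For each x, list the y ∈ F_7 with f(x, y) ≡ 0 and those with g(x, y) ≡ 0 (mod 7); the common zeros in that column are the intersection.
  x = 0: f ≡ 0 at y ∈ {0}; g ≡ 0 at y ∈ {1, 3}; common: ∅.
  x = 1: f ≡ 0 at y ∈ {1}; g ≡ 0 at y ∈ ∅; common: ∅.
  x = 2: f ≡ 0 at y ∈ {2}; g ≡ 0 at y ∈ {0, 3}; common: ∅.
  x = 3: f ≡ 0 at y ∈ {3}; g ≡ 0 at y ∈ {0, 6}; common: ∅.
  x = 4: f ≡ 0 at y ∈ {4}; g ≡ 0 at y ∈ {1}; common: ∅.
  x = 5: f ≡ 0 at y ∈ {5}; g ≡ 0 at y ∈ ∅; common: ∅.
  x = 6: f ≡ 0 at y ∈ {6}; g ≡ 0 at y ∈ ∅; common: ∅.
Collecting: common zeros = ∅, so the count is 0.
Comparison with the Bézout bound: 0 ≤ 2 = deg(f)·deg(g), as expected for curves with no common component (the affine F_7-count falls short of the bound because intersections may lie at infinity, over extension fields, or carry multiplicity).


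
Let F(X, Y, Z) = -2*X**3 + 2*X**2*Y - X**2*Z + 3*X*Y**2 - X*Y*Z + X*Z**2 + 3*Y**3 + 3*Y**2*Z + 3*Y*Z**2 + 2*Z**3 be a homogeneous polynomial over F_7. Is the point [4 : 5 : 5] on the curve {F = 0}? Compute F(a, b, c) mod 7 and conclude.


F(4,5,5) ≡ 3 (mod 7); P is NOT on the curve.

Evaluate F(4, 5, 5) term-by-term (mod 7).
  -2*X**3 ↦ -2·64·1·1 = -128
  2*X**2*Y ↦ 2·16·5·1 = 160
  -X**2*Z ↦ -1·16·1·5 = -80
  3*X*Y**2 ↦ 3·4·25·1 = 300
  -X*Y*Z ↦ -1·4·5·5 = -100
  X*Z**2 ↦ 1·4·1·25 = 100
  3*Y**3 ↦ 3·1·125·1 = 375
  3*Y**2*Z ↦ 3·1·25·5 = 375
  3*Y*Z**2 ↦ 3·1·5·25 = 375
  2*Z**3 ↦ 2·1·1·125 = 250
Sum: F(4, 5, 5) = (-128) + (160) + (-80) + (300) + (-100) + (100) + (375) + (375) + (375) + (250) = 1627.
Reducing mod 7: 1627 ≡ 3 (mod 7).
Since F(a, b, c) ≡ 3 ≠ 0 (mod 7), P does NOT lie on the curve.


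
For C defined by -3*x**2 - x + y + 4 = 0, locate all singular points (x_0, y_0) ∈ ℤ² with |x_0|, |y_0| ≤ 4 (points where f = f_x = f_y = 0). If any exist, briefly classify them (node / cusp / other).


No singular points in the scanned grid; C is smooth there.

Compute partial derivatives:
  f_x = -6*x - 1.
  f_y = 1.
f_y = 1 is a nonzero constant, so f_y never vanishes: no point (x, y) can satisfy f = f_x = f_y = 0. In particular no (x, y) ∈ {−4, ..., 4}² is singular; the curve is smooth.


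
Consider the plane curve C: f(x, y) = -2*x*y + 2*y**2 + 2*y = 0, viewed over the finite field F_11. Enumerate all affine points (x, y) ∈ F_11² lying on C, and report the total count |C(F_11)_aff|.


Affine F_11-points: {(0, 0), (0, 10), (1, 0), (2, 0), (2, 1), (3, 0), (3, 2), (4, 0), (4, 3), (5, 0), (5, 4), (6, 0), (6, 5), (7, 0), (7, 6), (8, 0), (8, 7), (9, 0), (9, 8), (10, 0), (10, 9)}; count = 21.

For each of the 121 pairs (x, y) ∈ F_11², evaluate f(x, y) mod 11. Record the zeros.
  x = 0: [0↦0, 1↦4, 2↦1, 3↦2, 4↦7, 5↦5, 6↦7, 7↦2, 8↦1, 9↦4, 10↦0]  zeros at y ∈ {0, 10}
  x = 1: [0↦0, 1↦2, 2↦8, 3↦7, 4↦10, 5↦6, 6↦6, 7↦10, 8↦7, 9↦8, 10↦2]  zeros at y ∈ {0}
  x = 2: [0↦0, 1↦0, 2↦4, 3↦1, 4↦2, 5↦7, 6↦5, 7↦7, 8↦2, 9↦1, 10↦4]  zeros at y ∈ {0, 1}
  x = 3: [0↦0, 1↦9, 2↦0, 3↦6, 4↦5, 5↦8, 6↦4, 7↦4, 8↦8, 9↦5, 10↦6]  zeros at y ∈ {0, 2}
  x = 4: [0↦0, 1↦7, 2↦7, 3↦0, 4↦8, 5↦9, 6↦3, 7↦1, 8↦3, 9↦9, 10↦8]  zeros at y ∈ {0, 3}
  x = 5: [0↦0, 1↦5, 2↦3, 3↦5, 4↦0, 5↦10, 6↦2, 7↦9, 8↦9, 9↦2, 10↦10]  zeros at y ∈ {0, 4}
  x = 6: [0↦0, 1↦3, 2↦10, 3↦10, 4↦3, 5↦0, 6↦1, 7↦6, 8↦4, 9↦6, 10↦1]  zeros at y ∈ {0, 5}
  x = 7: [0↦0, 1↦1, 2↦6, 3↦4, 4↦6, 5↦1, 6↦0, 7↦3, 8↦10, 9↦10, 10↦3]  zeros at y ∈ {0, 6}
  x = 8: [0↦0, 1↦10, 2↦2, 3↦9, 4↦9, 5↦2, 6↦10, 7↦0, 8↦5, 9↦3, 10↦5]  zeros at y ∈ {0, 7}
  x = 9: [0↦0, 1↦8, 2↦9, 3↦3, 4↦1, 5↦3, 6↦9, 7↦8, 8↦0, 9↦7, 10↦7]  zeros at y ∈ {0, 8}
  x = 10: [0↦0, 1↦6, 2↦5, 3↦8, 4↦4, 5↦4, 6↦8, 7↦5, 8↦6, 9↦0, 10↦9]  zeros at y ∈ {0, 9}
Collecting zeros: affine points = {(0, 0), (0, 10), (1, 0), (2, 0), (2, 1), (3, 0), (3, 2), (4, 0), (4, 3), (5, 0), (5, 4), (6, 0), (6, 5), (7, 0), (7, 6), (8, 0), (8, 7), (9, 0), (9, 8), (10, 0), (10, 9)}.
Total count |C(F_11)_aff| = 21.


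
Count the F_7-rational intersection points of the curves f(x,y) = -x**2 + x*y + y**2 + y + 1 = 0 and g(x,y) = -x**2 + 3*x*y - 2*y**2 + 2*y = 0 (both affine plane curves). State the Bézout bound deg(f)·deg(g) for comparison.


Common zeros: ∅; count = 0; Bézout bound = 4.

deg(f) = 2, deg(g) = 2, so Bézout bound = 4.
Scan x ∈ F_7. For each x, list the y ∈ F_7 with f(x, y) ≡ 0 and those with g(x, y) ≡ 0 (mod 7); the common zeros in that column are the intersection.
  x = 0: f ≡ 0 at y ∈ {2, 4}; g ≡ 0 at y ∈ {0, 1}; common: ∅.
  x = 1: f ≡ 0 at y ∈ {0, 5}; g ≡ 0 at y ∈ ∅; common: ∅.
  x = 2: f ≡ 0 at y ∈ {2}; g ≡ 0 at y ∈ {5, 6}; common: ∅.
  x = 3: f ≡ 0 at y ∈ ∅; g ≡ 0 at y ∈ {1}; common: ∅.
  x = 4: f ≡ 0 at y ∈ {4, 5}; g ≡ 0 at y ∈ ∅; common: ∅.
  x = 5: f ≡ 0 at y ∈ ∅; g ≡ 0 at y ∈ ∅; common: ∅.
  x = 6: f ≡ 0 at y ∈ {0}; g ≡ 0 at y ∈ {5}; common: ∅.
Collecting: common zeros = ∅, so the count is 0.
Comparison with the Bézout bound: 0 ≤ 4 = deg(f)·deg(g), as expected for curves with no common component (the affine F_7-count falls short of the bound because intersections may lie at infinity, over extension fields, or carry multiplicity).


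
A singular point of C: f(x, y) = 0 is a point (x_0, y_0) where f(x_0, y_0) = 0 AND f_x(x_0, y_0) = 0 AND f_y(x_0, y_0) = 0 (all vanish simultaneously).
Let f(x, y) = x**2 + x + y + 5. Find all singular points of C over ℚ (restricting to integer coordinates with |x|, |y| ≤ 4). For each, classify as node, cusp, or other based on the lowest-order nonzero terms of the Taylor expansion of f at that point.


No singular points in the scanned grid; C is smooth there.

Compute partial derivatives:
  f_x = 2*x + 1.
  f_y = 1.
f_y = 1 is a nonzero constant, so f_y never vanishes: no point (x, y) can satisfy f = f_x = f_y = 0. In particular no (x, y) ∈ {−4, ..., 4}² is singular; the curve is smooth.


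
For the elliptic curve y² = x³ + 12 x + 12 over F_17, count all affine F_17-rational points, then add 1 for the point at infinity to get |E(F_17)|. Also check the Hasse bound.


Affine points = {(1, 5), (1, 12), (8, 5), (8, 12), (9, 4), (9, 13), (11, 8), (11, 9), (13, 6), (13, 11), (14, 0), (16, 4), (16, 13)}; affine count = 13; |E(F_17)| = 14.

Discriminant check: Δ ∝ 4a³ + 27b² = 4·12³ + 27·12² = 4·1728 + 27·144 ≡ 5 (mod 17). Nonzero ⇒ E is nonsingular.
For each x ∈ F_17, compute rhs = x³ + 12·x + 12 mod 17, then count y ∈ F_17 with y² ≡ rhs.
  x = 0: rhs = 12, matching y values: none (0 points).
  x = 1: rhs = 8, matching y values: 5, 12 (2 points).
  x = 2: rhs = 10, matching y values: none (0 points).
  x = 3: rhs = 7, matching y values: none (0 points).
  x = 4: rhs = 5, matching y values: none (0 points).
  x = 5: rhs = 10, matching y values: none (0 points).
  x = 6: rhs = 11, matching y values: none (0 points).
  x = 7: rhs = 14, matching y values: none (0 points).
  x = 8: rhs = 8, matching y values: 5, 12 (2 points).
  x = 9: rhs = 16, matching y values: 4, 13 (2 points).
  x = 10: rhs = 10, matching y values: none (0 points).
  x = 11: rhs = 13, matching y values: 8, 9 (2 points).
  x = 12: rhs = 14, matching y values: none (0 points).
  x = 13: rhs = 2, matching y values: 6, 11 (2 points).
  x = 14: rhs = 0, matching y values: 0 (1 points).
  x = 15: rhs = 14, matching y values: none (0 points).
  x = 16: rhs = 16, matching y values: 4, 13 (2 points).
Total affine count: 13.
Full point count |E(F_17)| = 13 + 1 = 14.
Hasse bound: |14 − (17+1)| = |-4| = 4 ≤ 2√17 ≈ 8.2462 ✓.


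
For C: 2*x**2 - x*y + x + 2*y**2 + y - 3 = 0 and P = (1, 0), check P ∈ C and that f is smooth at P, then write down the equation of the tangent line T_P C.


Tangent line at P: 5*x - 5 = 0.

Step 1: f(1, 0) = 0, so P lies on C.
Step 2: partial derivatives
  f_x(x, y) = 4*x - y + 1, f_y(x, y) = -x + 4*y + 1.
  f_x(P) = 5, f_y(P) = 0 (gradient nonzero, so P is smooth).
Step 3: tangent line at P: 5·(x − 1) + 0·(y − 0) = 0.
Expanding: 5*x - 5 = 0.


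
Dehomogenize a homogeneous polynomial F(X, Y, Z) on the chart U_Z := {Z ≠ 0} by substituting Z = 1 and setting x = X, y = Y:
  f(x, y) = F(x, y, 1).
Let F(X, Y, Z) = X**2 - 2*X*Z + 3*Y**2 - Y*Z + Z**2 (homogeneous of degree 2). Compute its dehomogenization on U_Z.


f(x, y) = x**2 - 2*x + 3*y**2 - y + 1

On U_Z we set Z = 1. Each monomial c·X^i·Y^j·Z^k in F becomes c·x^i·y^j·1^k = c·x^i·y^j.
Substituting Z = 1: F(X, Y, 1) = x**2 - 2*x + 3*y**2 - y + 1.
Note: deg(f) ≤ deg(F) = 2; strict inequality happens when F is divisible by Z (lost terms).


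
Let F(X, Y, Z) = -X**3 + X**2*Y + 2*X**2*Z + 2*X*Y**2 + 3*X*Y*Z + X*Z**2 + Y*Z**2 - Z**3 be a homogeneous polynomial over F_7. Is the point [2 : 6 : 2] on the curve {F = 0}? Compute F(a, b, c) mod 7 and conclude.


F(2,6,2) ≡ 6 (mod 7); P is NOT on the curve.

Evaluate F(2, 6, 2) term-by-term (mod 7).
  -X**3 ↦ -1·8·1·1 = -8
  X**2*Y ↦ 1·4·6·1 = 24
  2*X**2*Z ↦ 2·4·1·2 = 16
  2*X*Y**2 ↦ 2·2·36·1 = 144
  3*X*Y*Z ↦ 3·2·6·2 = 72
  X*Z**2 ↦ 1·2·1·4 = 8
  Y*Z**2 ↦ 1·1·6·4 = 24
  -Z**3 ↦ -1·1·1·8 = -8
Sum: F(2, 6, 2) = (-8) + (24) + (16) + (144) + (72) + (8) + (24) + (-8) = 272.
Reducing mod 7: 272 ≡ 6 (mod 7).
Since F(a, b, c) ≡ 6 ≠ 0 (mod 7), P does NOT lie on the curve.


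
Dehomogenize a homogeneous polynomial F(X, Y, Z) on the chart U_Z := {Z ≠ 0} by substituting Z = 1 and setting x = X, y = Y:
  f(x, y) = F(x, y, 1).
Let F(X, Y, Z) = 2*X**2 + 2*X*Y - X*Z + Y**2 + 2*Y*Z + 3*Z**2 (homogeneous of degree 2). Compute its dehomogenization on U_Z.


f(x, y) = 2*x**2 + 2*x*y - x + y**2 + 2*y + 3

On U_Z we set Z = 1. Each monomial c·X^i·Y^j·Z^k in F becomes c·x^i·y^j·1^k = c·x^i·y^j.
Substituting Z = 1: F(X, Y, 1) = 2*x**2 + 2*x*y - x + y**2 + 2*y + 3.
Note: deg(f) ≤ deg(F) = 2; strict inequality happens when F is divisible by Z (lost terms).


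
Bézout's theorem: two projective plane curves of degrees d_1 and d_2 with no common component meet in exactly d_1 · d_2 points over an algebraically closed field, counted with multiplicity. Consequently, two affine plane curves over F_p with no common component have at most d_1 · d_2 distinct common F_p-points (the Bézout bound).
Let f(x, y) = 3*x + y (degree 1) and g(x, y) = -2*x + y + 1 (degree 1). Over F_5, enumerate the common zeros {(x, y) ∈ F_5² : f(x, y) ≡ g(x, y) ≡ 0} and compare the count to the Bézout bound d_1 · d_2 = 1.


Common zeros: ∅; count = 0; Bézout bound = 1.

deg(f) = 1, deg(g) = 1, so Bézout bound = 1.
Scan x ∈ F_5. For each x, list the y ∈ F_5 with f(x, y) ≡ 0 and those with g(x, y) ≡ 0 (mod 5); the common zeros in that column are the intersection.
  x = 0: f ≡ 0 at y ∈ {0}; g ≡ 0 at y ∈ {4}; common: ∅.
  x = 1: f ≡ 0 at y ∈ {2}; g ≡ 0 at y ∈ {1}; common: ∅.
  x = 2: f ≡ 0 at y ∈ {4}; g ≡ 0 at y ∈ {3}; common: ∅.
  x = 3: f ≡ 0 at y ∈ {1}; g ≡ 0 at y ∈ {0}; common: ∅.
  x = 4: f ≡ 0 at y ∈ {3}; g ≡ 0 at y ∈ {2}; common: ∅.
Collecting: common zeros = ∅, so the count is 0.
Comparison with the Bézout bound: 0 ≤ 1 = deg(f)·deg(g), as expected for curves with no common component (the affine F_5-count falls short of the bound because intersections may lie at infinity, over extension fields, or carry multiplicity).


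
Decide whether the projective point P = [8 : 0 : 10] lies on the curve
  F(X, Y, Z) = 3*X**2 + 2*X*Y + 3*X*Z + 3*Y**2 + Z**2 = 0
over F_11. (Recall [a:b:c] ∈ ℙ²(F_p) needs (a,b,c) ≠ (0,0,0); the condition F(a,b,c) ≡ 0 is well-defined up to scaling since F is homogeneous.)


F(8,0,10) ≡ 4 (mod 11); P is NOT on the curve.

Evaluate F(8, 0, 10) term-by-term (mod 11).
  3*X**2 ↦ 3·64·1·1 = 192
  2*X*Y ↦ 2·8·0·1 = 0
  3*X*Z ↦ 3·8·1·10 = 240
  3*Y**2 ↦ 3·1·0·1 = 0
  Z**2 ↦ 1·1·1·100 = 100
Sum: F(8, 0, 10) = (192) + (0) + (240) + (0) + (100) = 532.
Reducing mod 11: 532 ≡ 4 (mod 11).
Since F(a, b, c) ≡ 4 ≠ 0 (mod 11), P does NOT lie on the curve.


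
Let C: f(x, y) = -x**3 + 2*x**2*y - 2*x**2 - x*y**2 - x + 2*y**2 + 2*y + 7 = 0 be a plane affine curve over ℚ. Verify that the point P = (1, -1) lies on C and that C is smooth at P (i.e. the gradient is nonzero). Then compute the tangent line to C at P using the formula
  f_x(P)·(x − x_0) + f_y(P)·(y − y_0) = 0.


Tangent line at P: -13*x + 2*y + 15 = 0.

Step 1: f(1, -1) = 0, so P lies on C.
Step 2: partial derivatives
  f_x(x, y) = -3*x**2 + 4*x*y - 4*x - y**2 - 1, f_y(x, y) = 2*x**2 - 2*x*y + 4*y + 2.
  f_x(P) = -13, f_y(P) = 2 (gradient nonzero, so P is smooth).
Step 3: tangent line at P: -13·(x − 1) + 2·(y − -1) = 0.
Expanding: -13*x + 2*y + 15 = 0.


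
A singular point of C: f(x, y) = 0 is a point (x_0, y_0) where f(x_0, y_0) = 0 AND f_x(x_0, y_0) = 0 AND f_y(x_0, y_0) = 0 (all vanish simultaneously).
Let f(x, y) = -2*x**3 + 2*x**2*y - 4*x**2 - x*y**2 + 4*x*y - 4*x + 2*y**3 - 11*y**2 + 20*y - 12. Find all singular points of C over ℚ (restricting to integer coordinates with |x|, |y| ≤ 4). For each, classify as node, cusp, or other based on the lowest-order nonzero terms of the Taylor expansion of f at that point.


Singular points: {(0, 2)}; classification: cusp.

Compute partial derivatives:
  f_x = -6*x**2 + 4*x*y - 8*x - y**2 + 4*y - 4.
  f_y = 2*x**2 - 2*x*y + 4*x + 6*y**2 - 22*y + 20.
Scan x_0 ∈ {−4, ..., 4}. For each x_0, f_y(x_0, y) is a polynomial in y; find its integer roots y ∈ {−4, ..., 4}, then test f_x and f at those candidates.
  x = -4: f_y(-4, y) = 6*y**2 - 14*y + 36; no integer root y with |y| ≤ 4.
  x = -3: f_y(-3, y) = 6*y**2 - 16*y + 26; no integer root y with |y| ≤ 4.
  x = -2: f_y(-2, y) = 6*y**2 - 18*y + 20; no integer root y with |y| ≤ 4.
  x = -1: f_y(-1, y) = 6*y**2 - 20*y + 18; no integer root y with |y| ≤ 4.
  x = 0: f_y(0, y) = 6*y**2 - 22*y + 20; vanishes at y ∈ {2}. (0, 2): f_x = 0, f = 0 — SINGULAR.
  x = 1: f_y(1, y) = 6*y**2 - 24*y + 26; no integer root y with |y| ≤ 4.
  x = 2: f_y(2, y) = 6*y**2 - 26*y + 36; no integer root y with |y| ≤ 4.
  x = 3: f_y(3, y) = 6*y**2 - 28*y + 50; no integer root y with |y| ≤ 4.
  x = 4: f_y(4, y) = 6*y**2 - 30*y + 68; no integer root y with |y| ≤ 4.
Only singular point on the grid: (0, 2).
Classify: substitute x = 0 + u, y = 2 + v and expand: f = -2*u**3 + 2*u**2*v - u*v**2 + 2*v**3 + v**2.
No constant or linear terms (consistent with a singular point). Quadratic part: v**2. Cubic part: -2*u**3 + 2*u**2*v - u*v**2 + 2*v**3.
The quadratic part v**2 is a perfect square, so there is a single (double) tangent line v = 0, i.e. y = 2. Restricting the cubic part to that line (v = 0) leaves -2*u**3 ≠ 0, so f is not divisible by v and the branch is v² ≈ 2*u**3 to lowest order — this is a cusp.
Classification: cusp.


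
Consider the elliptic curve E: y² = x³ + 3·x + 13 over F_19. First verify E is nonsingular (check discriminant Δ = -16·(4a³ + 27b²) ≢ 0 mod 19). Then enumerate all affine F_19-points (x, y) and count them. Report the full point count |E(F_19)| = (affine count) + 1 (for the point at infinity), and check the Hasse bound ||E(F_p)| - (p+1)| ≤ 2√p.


Affine points = {(1, 6), (1, 13), (3, 7), (3, 12), (5, 1), (5, 18), (6, 0), (7, 4), (7, 15), (8, 6), (8, 13), (9, 3), (9, 16), (10, 6), (10, 13), (11, 3), (11, 16), (13, 8), (13, 11), (14, 5), (14, 14), (18, 3), (18, 16)}; affine count = 23; |E(F_19)| = 24.

Discriminant check: Δ ∝ 4a³ + 27b² = 4·3³ + 27·13² = 4·27 + 27·169 ≡ 16 (mod 19). Nonzero ⇒ E is nonsingular.
For each x ∈ F_19, compute rhs = x³ + 3·x + 13 mod 19, then count y ∈ F_19 with y² ≡ rhs.
  x = 0: rhs = 13, matching y values: none (0 points).
  x = 1: rhs = 17, matching y values: 6, 13 (2 points).
  x = 2: rhs = 8, matching y values: none (0 points).
  x = 3: rhs = 11, matching y values: 7, 12 (2 points).
  x = 4: rhs = 13, matching y values: none (0 points).
  x = 5: rhs = 1, matching y values: 1, 18 (2 points).
  x = 6: rhs = 0, matching y values: 0 (1 points).
  x = 7: rhs = 16, matching y values: 4, 15 (2 points).
  x = 8: rhs = 17, matching y values: 6, 13 (2 points).
  x = 9: rhs = 9, matching y values: 3, 16 (2 points).
  x = 10: rhs = 17, matching y values: 6, 13 (2 points).
  x = 11: rhs = 9, matching y values: 3, 16 (2 points).
  x = 12: rhs = 10, matching y values: none (0 points).
  x = 13: rhs = 7, matching y values: 8, 11 (2 points).
  x = 14: rhs = 6, matching y values: 5, 14 (2 points).
  x = 15: rhs = 13, matching y values: none (0 points).
  x = 16: rhs = 15, matching y values: none (0 points).
  x = 17: rhs = 18, matching y values: none (0 points).
  x = 18: rhs = 9, matching y values: 3, 16 (2 points).
Total affine count: 23.
Full point count |E(F_19)| = 23 + 1 = 24.
Hasse bound: |24 − (19+1)| = |4| = 4 ≤ 2√19 ≈ 8.7178 ✓.


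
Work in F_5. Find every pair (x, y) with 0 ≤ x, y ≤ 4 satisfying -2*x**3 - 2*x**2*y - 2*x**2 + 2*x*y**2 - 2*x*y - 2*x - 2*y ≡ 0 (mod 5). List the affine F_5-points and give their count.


Affine F_5-points: {(0, 0), (1, 1), (1, 2), (2, 2), (2, 4), (4, 2)}; count = 6.

For each of the 25 pairs (x, y) ∈ F_5², evaluate f(x, y) mod 5. Record the zeros.
  x = 0: [0↦0, 1↦3, 2↦1, 3↦4, 4↦2]  zeros at y ∈ {0}
  x = 1: [0↦4, 1↦0, 2↦0, 3↦4, 4↦2]  zeros at y ∈ {1, 2}
  x = 2: [0↦2, 1↦2, 2↦0, 3↦1, 4↦0]  zeros at y ∈ {2, 4}
  x = 3: [0↦2, 1↦2, 2↦4, 3↦3, 4↦4]  zeros at y ∈ ∅
  x = 4: [0↦2, 1↦3, 2↦0, 3↦3, 4↦2]  zeros at y ∈ {2}
Collecting zeros: affine points = {(0, 0), (1, 1), (1, 2), (2, 2), (2, 4), (4, 2)}.
Total count |C(F_5)_aff| = 6.


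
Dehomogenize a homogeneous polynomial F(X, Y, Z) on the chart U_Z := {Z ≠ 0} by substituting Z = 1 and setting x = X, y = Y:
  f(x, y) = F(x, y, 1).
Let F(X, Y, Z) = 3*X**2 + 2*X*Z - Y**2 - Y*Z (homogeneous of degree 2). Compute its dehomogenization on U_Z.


f(x, y) = 3*x**2 + 2*x - y**2 - y

On U_Z we set Z = 1. Each monomial c·X^i·Y^j·Z^k in F becomes c·x^i·y^j·1^k = c·x^i·y^j.
Substituting Z = 1: F(X, Y, 1) = 3*x**2 + 2*x - y**2 - y.
Note: deg(f) ≤ deg(F) = 2; strict inequality happens when F is divisible by Z (lost terms).


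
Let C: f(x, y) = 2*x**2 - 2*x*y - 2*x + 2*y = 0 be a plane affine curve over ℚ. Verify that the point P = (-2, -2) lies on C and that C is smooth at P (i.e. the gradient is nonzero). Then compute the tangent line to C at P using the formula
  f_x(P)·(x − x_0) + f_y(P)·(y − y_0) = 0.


Tangent line at P: -6*x + 6*y = 0.

Step 1: f(-2, -2) = 0, so P lies on C.
Step 2: partial derivatives
  f_x(x, y) = 4*x - 2*y - 2, f_y(x, y) = 2 - 2*x.
  f_x(P) = -6, f_y(P) = 6 (gradient nonzero, so P is smooth).
Step 3: tangent line at P: -6·(x − -2) + 6·(y − -2) = 0.
Expanding: -6*x + 6*y = 0.


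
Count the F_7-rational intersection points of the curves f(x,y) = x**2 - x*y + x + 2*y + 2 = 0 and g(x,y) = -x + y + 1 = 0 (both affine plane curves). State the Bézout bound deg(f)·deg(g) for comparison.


Common zeros: {(0, 6)}; count = 1; Bézout bound = 2.

deg(f) = 2, deg(g) = 1, so Bézout bound = 2.
Scan x ∈ F_7. For each x, list the y ∈ F_7 with f(x, y) ≡ 0 and those with g(x, y) ≡ 0 (mod 7); the common zeros in that column are the intersection.
  x = 0: f ≡ 0 at y ∈ {6}; g ≡ 0 at y ∈ {6}; common: {6}.
  x = 1: f ≡ 0 at y ∈ {3}; g ≡ 0 at y ∈ {0}; common: ∅.
  x = 2: f ≡ 0 at y ∈ ∅; g ≡ 0 at y ∈ {1}; common: ∅.
  x = 3: f ≡ 0 at y ∈ {0}; g ≡ 0 at y ∈ {2}; common: ∅.
  x = 4: f ≡ 0 at y ∈ {4}; g ≡ 0 at y ∈ {3}; common: ∅.
  x = 5: f ≡ 0 at y ∈ {6}; g ≡ 0 at y ∈ {4}; common: ∅.
  x = 6: f ≡ 0 at y ∈ {4}; g ≡ 0 at y ∈ {5}; common: ∅.
Collecting: common zeros = {(0, 6)}, so the count is 1.
Comparison with the Bézout bound: 1 ≤ 2 = deg(f)·deg(g), as expected for curves with no common component (the affine F_7-count falls short of the bound because intersections may lie at infinity, over extension fields, or carry multiplicity).


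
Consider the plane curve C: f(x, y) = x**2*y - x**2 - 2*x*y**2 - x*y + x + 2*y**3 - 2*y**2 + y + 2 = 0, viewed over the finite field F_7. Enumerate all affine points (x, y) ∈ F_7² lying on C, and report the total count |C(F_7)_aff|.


Affine F_7-points: {(1, 4), (2, 0), (3, 6), (4, 3), (4, 6), (5, 1), (6, 0), (6, 3), (6, 4)}; count = 9.

For each of the 49 pairs (x, y) ∈ F_7², evaluate f(x, y) mod 7. Record the zeros.
  x = 0: [0↦2, 1↦3, 2↦5, 3↦6, 4↦4, 5↦4, 6↦4]  zeros at y ∈ ∅
  x = 1: [0↦2, 1↦1, 2↦4, 3↦2, 4↦0, 5↦3, 6↦2]  zeros at y ∈ {4}
  x = 2: [0↦0, 1↦6, 2↦5, 3↦2, 4↦2, 5↦3, 6↦3]  zeros at y ∈ {0}
  x = 3: [0↦3, 1↦4, 2↦1, 3↦6, 4↦3, 5↦4, 6↦0]  zeros at y ∈ {6}
  x = 4: [0↦4, 1↦2, 2↦6, 3↦0, 4↦3, 5↦6, 6↦0]  zeros at y ∈ {3, 6}
  x = 5: [0↦3, 1↦0, 2↦6, 3↦5, 4↦2, 5↦2, 6↦3]  zeros at y ∈ {1}
  x = 6: [0↦0, 1↦5, 2↦1, 3↦0, 4↦0, 5↦6, 6↦2]  zeros at y ∈ {0, 3, 4}
Collecting zeros: affine points = {(1, 4), (2, 0), (3, 6), (4, 3), (4, 6), (5, 1), (6, 0), (6, 3), (6, 4)}.
Total count |C(F_7)_aff| = 9.


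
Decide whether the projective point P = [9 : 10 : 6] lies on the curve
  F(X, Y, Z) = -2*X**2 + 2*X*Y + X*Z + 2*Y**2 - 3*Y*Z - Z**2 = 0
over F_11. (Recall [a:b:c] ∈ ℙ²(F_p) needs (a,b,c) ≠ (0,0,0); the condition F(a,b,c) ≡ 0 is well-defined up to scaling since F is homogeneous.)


F(9,10,6) ≡ 1 (mod 11); P is NOT on the curve.

Evaluate F(9, 10, 6) term-by-term (mod 11).
  -2*X**2 ↦ -2·81·1·1 = -162
  2*X*Y ↦ 2·9·10·1 = 180
  X*Z ↦ 1·9·1·6 = 54
  2*Y**2 ↦ 2·1·100·1 = 200
  -3*Y*Z ↦ -3·1·10·6 = -180
  -Z**2 ↦ -1·1·1·36 = -36
Sum: F(9, 10, 6) = (-162) + (180) + (54) + (200) + (-180) + (-36) = 56.
Reducing mod 11: 56 ≡ 1 (mod 11).
Since F(a, b, c) ≡ 1 ≠ 0 (mod 11), P does NOT lie on the curve.


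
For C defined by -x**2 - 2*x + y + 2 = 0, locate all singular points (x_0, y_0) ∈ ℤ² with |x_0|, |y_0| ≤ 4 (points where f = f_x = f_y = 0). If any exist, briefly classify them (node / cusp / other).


No singular points in the scanned grid; C is smooth there.

Compute partial derivatives:
  f_x = -2*x - 2.
  f_y = 1.
f_y = 1 is a nonzero constant, so f_y never vanishes: no point (x, y) can satisfy f = f_x = f_y = 0. In particular no (x, y) ∈ {−4, ..., 4}² is singular; the curve is smooth.


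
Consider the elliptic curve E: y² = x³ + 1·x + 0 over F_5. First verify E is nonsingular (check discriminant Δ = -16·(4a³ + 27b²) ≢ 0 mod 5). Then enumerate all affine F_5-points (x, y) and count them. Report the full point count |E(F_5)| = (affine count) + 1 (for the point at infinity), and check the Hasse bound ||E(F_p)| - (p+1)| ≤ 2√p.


Affine points = {(0, 0), (2, 0), (3, 0)}; affine count = 3; |E(F_5)| = 4.

Discriminant check: Δ ∝ 4a³ + 27b² = 4·1³ + 27·0² = 4·1 + 27·0 ≡ 4 (mod 5). Nonzero ⇒ E is nonsingular.
For each x ∈ F_5, compute rhs = x³ + 1·x + 0 mod 5, then count y ∈ F_5 with y² ≡ rhs.
  x = 0: rhs = 0, matching y values: 0 (1 points).
  x = 1: rhs = 2, matching y values: none (0 points).
  x = 2: rhs = 0, matching y values: 0 (1 points).
  x = 3: rhs = 0, matching y values: 0 (1 points).
  x = 4: rhs = 3, matching y values: none (0 points).
Total affine count: 3.
Full point count |E(F_5)| = 3 + 1 = 4.
Hasse bound: |4 − (5+1)| = |-2| = 2 ≤ 2√5 ≈ 4.4721 ✓.


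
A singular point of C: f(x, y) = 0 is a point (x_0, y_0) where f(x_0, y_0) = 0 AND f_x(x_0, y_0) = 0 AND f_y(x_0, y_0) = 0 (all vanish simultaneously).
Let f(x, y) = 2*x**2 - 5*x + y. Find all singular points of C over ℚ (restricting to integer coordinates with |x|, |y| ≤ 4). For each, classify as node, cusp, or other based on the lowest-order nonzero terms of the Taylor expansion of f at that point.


No singular points in the scanned grid; C is smooth there.

Compute partial derivatives:
  f_x = 4*x - 5.
  f_y = 1.
f_y = 1 is a nonzero constant, so f_y never vanishes: no point (x, y) can satisfy f = f_x = f_y = 0. In particular no (x, y) ∈ {−4, ..., 4}² is singular; the curve is smooth.


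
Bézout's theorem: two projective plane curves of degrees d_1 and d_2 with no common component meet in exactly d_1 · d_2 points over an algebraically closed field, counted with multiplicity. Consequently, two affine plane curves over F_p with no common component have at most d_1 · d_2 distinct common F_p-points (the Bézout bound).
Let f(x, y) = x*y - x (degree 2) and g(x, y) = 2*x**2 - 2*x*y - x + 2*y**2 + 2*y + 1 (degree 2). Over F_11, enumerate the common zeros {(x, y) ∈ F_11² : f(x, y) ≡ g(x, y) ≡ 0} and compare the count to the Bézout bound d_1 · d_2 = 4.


Common zeros: ∅; count = 0; Bézout bound = 4.

deg(f) = 2, deg(g) = 2, so Bézout bound = 4.
Scan x ∈ F_11. For each x, list the y ∈ F_11 with f(x, y) ≡ 0 and those with g(x, y) ≡ 0 (mod 11); the common zeros in that column are the intersection.
  x = 0: f ≡ 0 at y ∈ {0, 1, 2, 3, 4, 5, 6, 7, 8, 9, 10}; g ≡ 0 at y ∈ ∅; common: ∅.
  x = 1: f ≡ 0 at y ∈ {1}; g ≡ 0 at y ∈ ∅; common: ∅.
  x = 2: f ≡ 0 at y ∈ {1}; g ≡ 0 at y ∈ {2, 10}; common: ∅.
  x = 3: f ≡ 0 at y ∈ {1}; g ≡ 0 at y ∈ {3, 10}; common: ∅.
  x = 4: f ≡ 0 at y ∈ {1}; g ≡ 0 at y ∈ ∅; common: ∅.
  x = 5: f ≡ 0 at y ∈ {1}; g ≡ 0 at y ∈ {7, 8}; common: ∅.
  x = 6: f ≡ 0 at y ∈ {1}; g ≡ 0 at y ∈ {2, 3}; common: ∅.
  x = 7: f ≡ 0 at y ∈ {1}; g ≡ 0 at y ∈ ∅; common: ∅.
  x = 8: f ≡ 0 at y ∈ {1}; g ≡ 0 at y ∈ {0, 7}; common: ∅.
  x = 9: f ≡ 0 at y ∈ {1}; g ≡ 0 at y ∈ {0, 8}; common: ∅.
  x = 10: f ≡ 0 at y ∈ {1}; g ≡ 0 at y ∈ ∅; common: ∅.
Collecting: common zeros = ∅, so the count is 0.
Comparison with the Bézout bound: 0 ≤ 4 = deg(f)·deg(g), as expected for curves with no common component (the affine F_11-count falls short of the bound because intersections may lie at infinity, over extension fields, or carry multiplicity).


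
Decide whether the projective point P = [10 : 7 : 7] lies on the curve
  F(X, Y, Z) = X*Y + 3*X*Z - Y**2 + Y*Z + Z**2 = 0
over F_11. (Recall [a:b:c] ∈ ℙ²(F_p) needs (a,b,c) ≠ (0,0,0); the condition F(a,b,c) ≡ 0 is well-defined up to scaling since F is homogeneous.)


F(10,7,7) ≡ 10 (mod 11); P is NOT on the curve.

Evaluate F(10, 7, 7) term-by-term (mod 11).
  X*Y ↦ 1·10·7·1 = 70
  3*X*Z ↦ 3·10·1·7 = 210
  -Y**2 ↦ -1·1·49·1 = -49
  Y*Z ↦ 1·1·7·7 = 49
  Z**2 ↦ 1·1·1·49 = 49
Sum: F(10, 7, 7) = (70) + (210) + (-49) + (49) + (49) = 329.
Reducing mod 11: 329 ≡ 10 (mod 11).
Since F(a, b, c) ≡ 10 ≠ 0 (mod 11), P does NOT lie on the curve.


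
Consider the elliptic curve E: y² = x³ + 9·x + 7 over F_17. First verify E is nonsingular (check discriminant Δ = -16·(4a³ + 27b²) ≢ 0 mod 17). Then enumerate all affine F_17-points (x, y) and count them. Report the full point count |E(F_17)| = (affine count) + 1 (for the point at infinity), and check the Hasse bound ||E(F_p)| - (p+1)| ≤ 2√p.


Affine points = {(1, 0), (2, 4), (2, 13), (8, 8), (8, 9), (9, 1), (9, 16), (10, 3), (10, 14), (11, 3), (11, 14), (13, 3), (13, 14), (14, 2), (14, 15), (15, 7), (15, 10)}; affine count = 17; |E(F_17)| = 18.

Discriminant check: Δ ∝ 4a³ + 27b² = 4·9³ + 27·7² = 4·729 + 27·49 ≡ 6 (mod 17). Nonzero ⇒ E is nonsingular.
For each x ∈ F_17, compute rhs = x³ + 9·x + 7 mod 17, then count y ∈ F_17 with y² ≡ rhs.
  x = 0: rhs = 7, matching y values: none (0 points).
  x = 1: rhs = 0, matching y values: 0 (1 points).
  x = 2: rhs = 16, matching y values: 4, 13 (2 points).
  x = 3: rhs = 10, matching y values: none (0 points).
  x = 4: rhs = 5, matching y values: none (0 points).
  x = 5: rhs = 7, matching y values: none (0 points).
  x = 6: rhs = 5, matching y values: none (0 points).
  x = 7: rhs = 5, matching y values: none (0 points).
  x = 8: rhs = 13, matching y values: 8, 9 (2 points).
  x = 9: rhs = 1, matching y values: 1, 16 (2 points).
  x = 10: rhs = 9, matching y values: 3, 14 (2 points).
  x = 11: rhs = 9, matching y values: 3, 14 (2 points).
  x = 12: rhs = 7, matching y values: none (0 points).
  x = 13: rhs = 9, matching y values: 3, 14 (2 points).
  x = 14: rhs = 4, matching y values: 2, 15 (2 points).
  x = 15: rhs = 15, matching y values: 7, 10 (2 points).
  x = 16: rhs = 14, matching y values: none (0 points).
Total affine count: 17.
Full point count |E(F_17)| = 17 + 1 = 18.
Hasse bound: |18 − (17+1)| = |0| = 0 ≤ 2√17 ≈ 8.2462 ✓.


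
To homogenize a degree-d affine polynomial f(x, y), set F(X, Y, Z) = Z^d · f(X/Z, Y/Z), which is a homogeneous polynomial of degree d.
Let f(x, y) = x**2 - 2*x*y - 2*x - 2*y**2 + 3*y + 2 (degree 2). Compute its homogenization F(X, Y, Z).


F(X, Y, Z) = X**2 - 2*X*Y - 2*X*Z - 2*Y**2 + 3*Y*Z + 2*Z**2

deg(f) = 2.
Substitute x = X/Z, y = Y/Z into f, then multiply by Z^2.
  monomial 1·x^2·y^0 ↦ 1·X^2·Y^0·Z^0.
  monomial -2·x^1·y^1 ↦ -2·X^1·Y^1·Z^0.
  monomial -2·x^1·y^0 ↦ -2·X^1·Y^0·Z^1.
  monomial -2·x^0·y^2 ↦ -2·X^0·Y^2·Z^0.
  monomial 3·x^0·y^1 ↦ 3·X^0·Y^1·Z^1.
  monomial 2·x^0·y^0 ↦ 2·X^0·Y^0·Z^2.
Collecting: F(X, Y, Z) = X**2 - 2*X*Y - 2*X*Z - 2*Y**2 + 3*Y*Z + 2*Z**2.


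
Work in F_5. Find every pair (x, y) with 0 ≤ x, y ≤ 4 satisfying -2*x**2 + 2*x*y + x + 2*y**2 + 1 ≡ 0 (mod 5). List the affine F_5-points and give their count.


Affine F_5-points: {(1, 0), (1, 4), (2, 0), (2, 3), (4, 3)}; count = 5.

For each of the 25 pairs (x, y) ∈ F_5², evaluate f(x, y) mod 5. Record the zeros.
  x = 0: [0↦1, 1↦3, 2↦4, 3↦4, 4↦3]  zeros at y ∈ ∅
  x = 1: [0↦0, 1↦4, 2↦2, 3↦4, 4↦0]  zeros at y ∈ {0, 4}
  x = 2: [0↦0, 1↦1, 2↦1, 3↦0, 4↦3]  zeros at y ∈ {0, 3}
  x = 3: [0↦1, 1↦4, 2↦1, 3↦2, 4↦2]  zeros at y ∈ ∅
  x = 4: [0↦3, 1↦3, 2↦2, 3↦0, 4↦2]  zeros at y ∈ {3}
Collecting zeros: affine points = {(1, 0), (1, 4), (2, 0), (2, 3), (4, 3)}.
Total count |C(F_5)_aff| = 5.


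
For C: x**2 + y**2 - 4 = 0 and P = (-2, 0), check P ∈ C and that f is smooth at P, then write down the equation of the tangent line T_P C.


Tangent line at P: -4*x - 8 = 0.

Step 1: f(-2, 0) = 0, so P lies on C.
Step 2: partial derivatives
  f_x(x, y) = 2*x, f_y(x, y) = 2*y.
  f_x(P) = -4, f_y(P) = 0 (gradient nonzero, so P is smooth).
Step 3: tangent line at P: -4·(x − -2) + 0·(y − 0) = 0.
Expanding: -4*x - 8 = 0.


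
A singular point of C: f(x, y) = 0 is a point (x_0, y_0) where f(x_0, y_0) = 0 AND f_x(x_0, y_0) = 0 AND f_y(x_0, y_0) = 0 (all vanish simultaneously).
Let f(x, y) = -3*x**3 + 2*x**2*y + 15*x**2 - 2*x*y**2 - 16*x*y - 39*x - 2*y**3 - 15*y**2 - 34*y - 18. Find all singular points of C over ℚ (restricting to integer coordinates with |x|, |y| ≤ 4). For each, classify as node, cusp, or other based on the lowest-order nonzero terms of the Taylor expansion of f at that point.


Singular points: {(1, -3)}; classification: cusp.

Compute partial derivatives:
  f_x = -9*x**2 + 4*x*y + 30*x - 2*y**2 - 16*y - 39.
  f_y = 2*x**2 - 4*x*y - 16*x - 6*y**2 - 30*y - 34.
Scan x_0 ∈ {−4, ..., 4}. For each x_0, f_y(x_0, y) is a polynomial in y; find its integer roots y ∈ {−4, ..., 4}, then test f_x and f at those candidates.
  x = -4: f_y(-4, y) = -6*y**2 - 14*y + 62; no integer root y with |y| ≤ 4.
  x = -3: f_y(-3, y) = -6*y**2 - 18*y + 32; no integer root y with |y| ≤ 4.
  x = -2: f_y(-2, y) = -6*y**2 - 22*y + 6; no integer root y with |y| ≤ 4.
  x = -1: f_y(-1, y) = -6*y**2 - 26*y - 16; no integer root y with |y| ≤ 4.
  x = 0: f_y(0, y) = -6*y**2 - 30*y - 34; no integer root y with |y| ≤ 4.
  x = 1: f_y(1, y) = -6*y**2 - 34*y - 48; vanishes at y ∈ {-3}. (1, -3): f_x = 0, f = 0 — SINGULAR.
  x = 2: f_y(2, y) = -6*y**2 - 38*y - 58; no integer root y with |y| ≤ 4.
  x = 3: f_y(3, y) = -6*y**2 - 42*y - 64; no integer root y with |y| ≤ 4.
  x = 4: f_y(4, y) = -6*y**2 - 46*y - 66; no integer root y with |y| ≤ 4.
Only singular point on the grid: (1, -3).
Classify: substitute x = 1 + u, y = -3 + v and expand: f = -3*u**3 + 2*u**2*v - 2*u*v**2 - 2*v**3 + v**2.
No constant or linear terms (consistent with a singular point). Quadratic part: v**2. Cubic part: -3*u**3 + 2*u**2*v - 2*u*v**2 - 2*v**3.
The quadratic part v**2 is a perfect square, so there is a single (double) tangent line v = 0, i.e. y = -3. Restricting the cubic part to that line (v = 0) leaves -3*u**3 ≠ 0, so f is not divisible by v and the branch is v² ≈ 3*u**3 to lowest order — this is a cusp.
Classification: cusp.


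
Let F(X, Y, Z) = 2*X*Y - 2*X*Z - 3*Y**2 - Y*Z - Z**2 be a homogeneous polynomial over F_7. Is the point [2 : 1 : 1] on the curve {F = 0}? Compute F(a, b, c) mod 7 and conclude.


F(2,1,1) ≡ 2 (mod 7); P is NOT on the curve.

Evaluate F(2, 1, 1) term-by-term (mod 7).
  2*X*Y ↦ 2·2·1·1 = 4
  -2*X*Z ↦ -2·2·1·1 = -4
  -3*Y**2 ↦ -3·1·1·1 = -3
  -Y*Z ↦ -1·1·1·1 = -1
  -Z**2 ↦ -1·1·1·1 = -1
Sum: F(2, 1, 1) = (4) + (-4) + (-3) + (-1) + (-1) = -5.
Reducing mod 7: -5 ≡ 2 (mod 7).
Since F(a, b, c) ≡ 2 ≠ 0 (mod 7), P does NOT lie on the curve.


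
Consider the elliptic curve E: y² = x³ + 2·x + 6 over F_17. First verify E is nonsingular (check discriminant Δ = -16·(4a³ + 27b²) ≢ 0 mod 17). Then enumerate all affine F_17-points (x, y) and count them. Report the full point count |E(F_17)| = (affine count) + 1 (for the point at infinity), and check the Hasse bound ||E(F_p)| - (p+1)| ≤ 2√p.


Affine points = {(1, 3), (1, 14), (2, 1), (2, 16), (6, 8), (6, 9), (11, 4), (11, 13), (13, 6), (13, 11)}; affine count = 10; |E(F_17)| = 11.

Discriminant check: Δ ∝ 4a³ + 27b² = 4·2³ + 27·6² = 4·8 + 27·36 ≡ 1 (mod 17). Nonzero ⇒ E is nonsingular.
For each x ∈ F_17, compute rhs = x³ + 2·x + 6 mod 17, then count y ∈ F_17 with y² ≡ rhs.
  x = 0: rhs = 6, matching y values: none (0 points).
  x = 1: rhs = 9, matching y values: 3, 14 (2 points).
  x = 2: rhs = 1, matching y values: 1, 16 (2 points).
  x = 3: rhs = 5, matching y values: none (0 points).
  x = 4: rhs = 10, matching y values: none (0 points).
  x = 5: rhs = 5, matching y values: none (0 points).
  x = 6: rhs = 13, matching y values: 8, 9 (2 points).
  x = 7: rhs = 6, matching y values: none (0 points).
  x = 8: rhs = 7, matching y values: none (0 points).
  x = 9: rhs = 5, matching y values: none (0 points).
  x = 10: rhs = 6, matching y values: none (0 points).
  x = 11: rhs = 16, matching y values: 4, 13 (2 points).
  x = 12: rhs = 7, matching y values: none (0 points).
  x = 13: rhs = 2, matching y values: 6, 11 (2 points).
  x = 14: rhs = 7, matching y values: none (0 points).
  x = 15: rhs = 11, matching y values: none (0 points).
  x = 16: rhs = 3, matching y values: none (0 points).
Total affine count: 10.
Full point count |E(F_17)| = 10 + 1 = 11.
Hasse bound: |11 − (17+1)| = |-7| = 7 ≤ 2√17 ≈ 8.2462 ✓.


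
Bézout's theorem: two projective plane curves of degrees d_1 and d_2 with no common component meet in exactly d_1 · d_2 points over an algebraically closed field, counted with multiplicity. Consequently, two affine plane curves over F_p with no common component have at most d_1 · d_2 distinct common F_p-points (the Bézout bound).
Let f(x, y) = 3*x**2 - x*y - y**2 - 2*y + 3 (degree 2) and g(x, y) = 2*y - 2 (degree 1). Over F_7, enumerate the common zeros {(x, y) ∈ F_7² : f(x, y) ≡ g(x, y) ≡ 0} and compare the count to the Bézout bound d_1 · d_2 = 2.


Common zeros: {(0, 1), (5, 1)}; count = 2; Bézout bound = 2.

deg(f) = 2, deg(g) = 1, so Bézout bound = 2.
Scan x ∈ F_7. For each x, list the y ∈ F_7 with f(x, y) ≡ 0 and those with g(x, y) ≡ 0 (mod 7); the common zeros in that column are the intersection.
  x = 0: f ≡ 0 at y ∈ {1, 4}; g ≡ 0 at y ∈ {1}; common: {1}.
  x = 1: f ≡ 0 at y ∈ ∅; g ≡ 0 at y ∈ {1}; common: ∅.
  x = 2: f ≡ 0 at y ∈ ∅; g ≡ 0 at y ∈ {1}; common: ∅.
  x = 3: f ≡ 0 at y ∈ ∅; g ≡ 0 at y ∈ {1}; common: ∅.
  x = 4: f ≡ 0 at y ∈ {2, 6}; g ≡ 0 at y ∈ {1}; common: ∅.
  x = 5: f ≡ 0 at y ∈ {1, 6}; g ≡ 0 at y ∈ {1}; common: {1}.
  x = 6: f ≡ 0 at y ∈ {2, 4}; g ≡ 0 at y ∈ {1}; common: ∅.
Collecting: common zeros = {(0, 1), (5, 1)}, so the count is 2.
Comparison with the Bézout bound: 2 ≤ 2 = deg(f)·deg(g), as expected for curves with no common component (the bound is attained).
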